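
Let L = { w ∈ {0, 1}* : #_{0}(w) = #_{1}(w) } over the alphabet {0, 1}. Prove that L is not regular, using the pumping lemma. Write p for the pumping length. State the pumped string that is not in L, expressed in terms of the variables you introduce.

0^{p+k} 1^p

Toward a contradiction, assume L is regular with pumping length p.
Choose w = 0^p 1^p ∈ L with |w| = 2p ≥ p.
The pumping lemma gives a decomposition w = xyz where |xy| ≤ p and y is nonempty.
Because |xy| ≤ p and w begins with p copies of 0, we have y = 0^k with 1 ≤ k ≤ p.
Pump with i = 2: xy^2z = 0^{p+k} 1^p has p+k occurrences of 0 but only p of 1. Since k ≥ 1 the counts differ, so xy^2z ∉ L.
Contradiction. Therefore L is not regular.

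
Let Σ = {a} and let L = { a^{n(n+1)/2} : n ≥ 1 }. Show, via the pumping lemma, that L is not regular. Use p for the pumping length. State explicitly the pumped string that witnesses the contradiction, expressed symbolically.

a^{p(p+1)/2+k}

Assume L is regular. Let p be the pumping length given by the pumping lemma.
Take w = a^{p(p+1)/2} ∈ L with |w| = p(p+1)/2 ≥ p.
The pumping lemma gives a decomposition w = xyz where |xy| ≤ p and |y| > 0.
Then y = a^k for some k with 1 ≤ k ≤ p.
Pump with i = 2: xy^2z = a^{p(p+1)/2+k}. Since 1 ≤ k ≤ p, p(p+1)/2 < p(p+1)/2+k ≤ p(p+1)/2+p < (p+1)(p+2)/2, so p(p+1)/2+k is strictly between consecutive triangular numbers. So xy^2z ∉ L.
This is a contradiction; hence L is not regular.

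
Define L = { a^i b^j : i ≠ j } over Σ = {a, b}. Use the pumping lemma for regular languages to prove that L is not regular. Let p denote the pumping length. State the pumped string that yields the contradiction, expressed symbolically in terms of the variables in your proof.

a^{p+p!} b^{p+p!}

Assume L is regular; let p be its pumping constant.
Choose w = a^p b^{p+p!}. Since p ≠ p+p!, w ∈ L; and |w| ≥ p.
By the pumping lemma, w = xyz with |xy| ≤ p and |y| ≥ 1.
The first p characters of w are a's, so xy (and hence y) consists only of a's. Write y = a^k, 1 ≤ k ≤ p.
Since 1 ≤ k ≤ p, k divides p!; set t = 1 + p!/k. Then xy^t z has p + (p!/k)·k = p + p! copies of a. Now the a-count equals the b-count, so i ≠ j fails. So xy^t z = a^{p+p!} b^{p+p!} ∉ L.
This is a contradiction; hence L is not regular.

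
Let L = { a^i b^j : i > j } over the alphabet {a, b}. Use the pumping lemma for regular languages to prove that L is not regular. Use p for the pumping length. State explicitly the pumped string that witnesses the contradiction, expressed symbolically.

Suppose for contradiction that L is regular, and let p be the pumping length.
Choose w = a^{p+1} b^p ∈ L, with |w| = 2p+1 ≥ p.
By the pumping lemma, w = xyz with |xy| ≤ p and |y| > 0.
The first p characters of w are a's, so xy (and hence y) consists only of a's. Write y = a^k, 1 ≤ k ≤ p.
Consider xy^0z = xz = a^{p+1-k} b^p. Since k ≥ 1, the a-count p+1-k is at most p, so i > j fails; thus xz ∉ L.
This is a contradiction; hence L is not regular.

a^{p+1-k} b^p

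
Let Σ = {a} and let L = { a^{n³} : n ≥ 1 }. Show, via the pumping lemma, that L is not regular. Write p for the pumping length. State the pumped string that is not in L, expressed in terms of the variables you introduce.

Assume L is regular. Let p be the pumping length given by the pumping lemma.
Take w = a^{p³} ∈ L with |w| = p³ ≥ p.
The pumping lemma gives a decomposition w = xyz where |xy| ≤ p and |y| ≥ 1.
Then y = a^k for some k with 1 ≤ k ≤ p.
Pump with i = 2: xy^2z = a^{p³+k}. Since 1 ≤ k ≤ p, p³ < p³+k ≤ p³+p < p³+3p²+3p+1 = (p+1)³, so p³+k is not a perfect cube. So xy^2z ∉ L.
Contradiction. Therefore L is not regular.

a^{p³+k}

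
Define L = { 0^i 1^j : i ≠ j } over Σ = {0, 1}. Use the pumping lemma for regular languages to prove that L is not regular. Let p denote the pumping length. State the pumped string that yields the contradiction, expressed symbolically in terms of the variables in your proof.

Suppose for contradiction that L is regular, and let p be the pumping length.
Choose w = 0^p 1^{p+p!}. Since p ≠ p+p!, w ∈ L; and |w| ≥ p.
Write w = xyz as guaranteed by the lemma, with |xy| ≤ p and |y| > 0.
The first p characters of w are 0's, so xy (and hence y) consists only of 0's. Write y = 0^k, 1 ≤ k ≤ p.
Since 1 ≤ k ≤ p, k divides p!; set t = 1 + p!/k. Then xy^t z has p + (p!/k)·k = p + p! copies of 0. Now the 0-count equals the 1-count, so i ≠ j fails. So xy^t z = 0^{p+p!} 1^{p+p!} ∉ L.
Contradiction. Therefore L is not regular.

0^{p+p!} 1^{p+p!}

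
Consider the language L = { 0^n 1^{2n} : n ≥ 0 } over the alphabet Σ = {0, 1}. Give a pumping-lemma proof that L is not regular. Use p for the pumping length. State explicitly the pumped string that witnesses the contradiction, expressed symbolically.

Suppose for contradiction that L is regular, and let p be the pumping length.
Choose w = 0^p 1^{2p}, which is in L with |w| = 3p ≥ p.
Write w = xyz as guaranteed by the lemma, with |xy| ≤ p and |y| ≥ 1.
Because |xy| ≤ p and w begins with p copies of 0, we have y = 0^k with 1 ≤ k ≤ p.
Pump with i = 2: xy^2z = 0^{p+k} 1^{2p}. For this to lie in L we would need 2p = 2(p+k), which forces k = 0. But k ≥ 1, so xy^2z ∉ L.
This contradicts the pumping lemma, so L is not regular.

0^{p+k} 1^{2p}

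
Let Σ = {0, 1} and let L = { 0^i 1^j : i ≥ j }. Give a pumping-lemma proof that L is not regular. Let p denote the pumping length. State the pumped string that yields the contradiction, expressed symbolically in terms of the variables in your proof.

Assume L is regular; let p be its pumping constant.
Choose w = 0^p 1^p ∈ L, with |w| = 2p ≥ p.
Write w = xyz as guaranteed by the lemma, with |xy| ≤ p and y is nonempty.
Since the first p symbols of w are all 0's and |xy| ≤ p, y lies entirely in the leading 0-block: y = 0^k for some k with 1 ≤ k ≤ p.
Consider xy^0z = xz = 0^{p-k} 1^p. Since k ≥ 1, the 0-count p-k is less than p, so i ≥ j fails; thus xz ∉ L.
This is a contradiction; hence L is not regular.

0^{p-k} 1^p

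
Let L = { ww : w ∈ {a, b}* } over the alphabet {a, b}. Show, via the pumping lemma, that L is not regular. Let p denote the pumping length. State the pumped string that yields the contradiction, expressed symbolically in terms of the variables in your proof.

Assume L is regular; let p be its pumping constant.
Take w = a^p b^p a^p b^p = uu where u = a^pb^p; then w ∈ L and |w| = 4p ≥ p.
By the pumping lemma, w = xyz with |xy| ≤ p and y is nonempty.
Because |xy| ≤ p and w begins with p copies of a, we have y = a^k with 1 ≤ k ≤ p.
Pump with i = 2: xy^2z = a^{p+k} b^p a^p b^p, of length 4p+k. Suppose this equals vv. The string starts with a and ends with b, so v does too; thus the boundary between the two copies of v is a b→a transition. There is exactly one such transition, at position 2p+k, so |v| = 2p+k and |vv| = 4p+2k ≠ 4p+k since k ≥ 1. So xy^2z ∉ L.
This contradicts the pumping lemma, so L is not regular.

a^{p+k} b^p a^p b^p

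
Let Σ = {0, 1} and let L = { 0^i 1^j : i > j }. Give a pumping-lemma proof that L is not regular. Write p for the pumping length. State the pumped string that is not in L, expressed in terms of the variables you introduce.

0^{p+1-k} 1^p

Assume L is regular. Let p be the pumping length given by the pumping lemma.
Choose w = 0^{p+1} 1^p ∈ L, with |w| = 2p+1 ≥ p.
The pumping lemma gives a decomposition w = xyz where |xy| ≤ p and y is nonempty.
Since the first p symbols of w are all 0's and |xy| ≤ p, y lies entirely in the leading 0-block: y = 0^k for some k with 1 ≤ k ≤ p.
Consider xy^0z = xz = 0^{p+1-k} 1^p. Since k ≥ 1, the 0-count p+1-k is at most p, so i > j fails; thus xz ∉ L.
This contradicts the pumping lemma, so L is not regular.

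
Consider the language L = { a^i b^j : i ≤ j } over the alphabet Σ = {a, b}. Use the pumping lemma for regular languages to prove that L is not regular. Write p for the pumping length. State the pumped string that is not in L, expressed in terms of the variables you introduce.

a^{p+k} b^p

Assume L is regular. Let p be the pumping length given by the pumping lemma.
Choose w = a^p b^p ∈ L, with |w| = 2p ≥ p.
The pumping lemma gives a decomposition w = xyz where |xy| ≤ p and |y| ≥ 1.
Since the first p symbols of w are all a's and |xy| ≤ p, y lies entirely in the leading a-block: y = a^k for some k with 1 ≤ k ≤ p.
Consider xy^2z = a^{p+k} b^p. Since k ≥ 1, the a-count p+k exceeds the b-count p, so i ≤ j fails; thus xy^2z ∉ L.
This contradicts the pumping lemma, so L is not regular.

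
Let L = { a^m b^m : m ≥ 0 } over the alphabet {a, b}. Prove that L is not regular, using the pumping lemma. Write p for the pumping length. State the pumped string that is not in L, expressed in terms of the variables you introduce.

Suppose for contradiction that L is regular, and let p be the pumping length.
Take w = a^p b^p. Then w ∈ L and |w| = 2p ≥ p.
By the pumping lemma, w = xyz with |xy| ≤ p and |y| > 0.
Since the first p symbols of w are all a's and |xy| ≤ p, y lies entirely in the leading a-block: y = a^k for some k with 1 ≤ k ≤ p.
Pump with i = 2: xy^2z = a^{p+k} b^p. For this to lie in L we would need p = p+k, which forces k = 0. But k ≥ 1, so xy^2z ∉ L.
This is a contradiction; hence L is not regular.

a^{p+k} b^p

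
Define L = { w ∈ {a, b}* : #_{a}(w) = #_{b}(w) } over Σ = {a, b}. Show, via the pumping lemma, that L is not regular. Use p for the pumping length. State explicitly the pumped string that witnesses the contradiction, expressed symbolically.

a^{p+k} b^p

Suppose for contradiction that L is regular, and let p be the pumping length.
Choose w = a^p b^p ∈ L with |w| = 2p ≥ p.
By the pumping lemma, w = xyz with |xy| ≤ p and y is nonempty.
The first p characters of w are a's, so xy (and hence y) consists only of a's. Write y = a^k, 1 ≤ k ≤ p.
Pump with i = 2: xy^2z = a^{p+k} b^p has p+k occurrences of a but only p of b. Since k ≥ 1 the counts differ, so xy^2z ∉ L.
This contradicts the pumping lemma, so L is not regular.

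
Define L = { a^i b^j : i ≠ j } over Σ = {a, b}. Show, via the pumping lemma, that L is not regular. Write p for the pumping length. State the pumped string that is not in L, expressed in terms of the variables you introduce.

Assume L is regular; let p be its pumping constant.
Choose w = a^p b^{p+p!}. Since p ≠ p+p!, w ∈ L; and |w| ≥ p.
By the pumping lemma, w = xyz with |xy| ≤ p and |y| ≥ 1.
Because |xy| ≤ p and w begins with p copies of a, we have y = a^k with 1 ≤ k ≤ p.
Since 1 ≤ k ≤ p, k divides p!; set t = 1 + p!/k. Then xy^t z has p + (p!/k)·k = p + p! copies of a. Now the a-count equals the b-count, so i ≠ j fails. So xy^t z = a^{p+p!} b^{p+p!} ∉ L.
This is a contradiction; hence L is not regular.

a^{p+p!} b^{p+p!}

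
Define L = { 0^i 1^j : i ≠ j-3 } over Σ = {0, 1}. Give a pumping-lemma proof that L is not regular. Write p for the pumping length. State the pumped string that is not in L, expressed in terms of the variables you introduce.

Assume L is regular; let p be its pumping constant.
Choose w = 0^p 1^{p+p!+3}. Since p ≠ (p+p!+3)-3 = p+p!, w ∈ L; and |w| ≥ p.
The pumping lemma gives a decomposition w = xyz where |xy| ≤ p and y is nonempty.
The first p characters of w are 0's, so xy (and hence y) consists only of 0's. Write y = 0^k, 1 ≤ k ≤ p.
Since 1 ≤ k ≤ p, k divides p!; set t = 1 + p!/k. Then xy^t z has p + (p!/k)·k = p + p! copies of 0. Now the 0-count is p+p! and (1-count)-3 = (p+p!+3)-3 = p+p!, so i ≠ j-3 fails. So xy^t z = 0^{p+p!} 1^{p+p!+3} ∉ L.
This contradicts the pumping lemma, so L is not regular.

0^{p+p!} 1^{p+p!+3}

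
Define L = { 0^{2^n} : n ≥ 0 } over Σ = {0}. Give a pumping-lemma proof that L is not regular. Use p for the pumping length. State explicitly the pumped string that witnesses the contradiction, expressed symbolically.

0^{2^p+k}

Assume L is regular. Let p be the pumping length given by the pumping lemma.
Take w = 0^{2^p} ∈ L with |w| = 2^p ≥ p.
Write w = xyz as guaranteed by the lemma, with |xy| ≤ p and y is nonempty.
Then y = 0^k for some k with 1 ≤ k ≤ p.
Pump with i = 2: xy^2z = 0^{2^p+k}. Since 1 ≤ k ≤ p < 2^p, we have 2^p < 2^p+k < 2^{p+1}, so 2^p+k is not a power of 2. So xy^2z ∉ L.
This contradicts the pumping lemma, so L is not regular.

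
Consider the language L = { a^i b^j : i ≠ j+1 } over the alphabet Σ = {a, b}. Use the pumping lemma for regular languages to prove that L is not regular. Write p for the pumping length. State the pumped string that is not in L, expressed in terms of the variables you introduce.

Assume L is regular. Let p be the pumping length given by the pumping lemma.
Choose w = a^p b^{p+p!-1}. Since p ≠ (p+p!-1)+1 = p+p!, w ∈ L; and |w| ≥ p.
The pumping lemma gives a decomposition w = xyz where |xy| ≤ p and y is nonempty.
The first p characters of w are a's, so xy (and hence y) consists only of a's. Write y = a^k, 1 ≤ k ≤ p.
Since 1 ≤ k ≤ p, k divides p!; set t = 1 + p!/k. Then xy^t z has p + (p!/k)·k = p + p! copies of a. Now the a-count is p+p! and (b-count)+1 = (p+p!-1)+1 = p+p!, so i ≠ j+1 fails. So xy^t z = a^{p+p!} b^{p+p!-1} ∉ L.
Contradiction. Therefore L is not regular.

a^{p+p!} b^{p+p!-1}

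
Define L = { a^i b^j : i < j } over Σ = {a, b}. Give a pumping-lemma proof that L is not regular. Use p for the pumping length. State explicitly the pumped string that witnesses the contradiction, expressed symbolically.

Toward a contradiction, assume L is regular with pumping length p.
Choose w = a^p b^{p+1} ∈ L, with |w| = 2p+1 ≥ p.
By the pumping lemma, w = xyz with |xy| ≤ p and y is nonempty.
Since the first p symbols of w are all a's and |xy| ≤ p, y lies entirely in the leading a-block: y = a^k for some k with 1 ≤ k ≤ p.
Consider xy^2z = a^{p+k} b^{p+1}. Since k ≥ 1, the a-count p+k is at least p+1, so i < j fails; thus xy^2z ∉ L.
This contradicts the pumping lemma, so L is not regular.

a^{p+k} b^{p+1}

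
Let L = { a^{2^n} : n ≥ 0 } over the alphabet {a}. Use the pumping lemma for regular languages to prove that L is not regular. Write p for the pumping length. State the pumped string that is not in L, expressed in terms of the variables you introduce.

Assume L is regular. Let p be the pumping length given by the pumping lemma.
Take w = a^{2^p} ∈ L with |w| = 2^p ≥ p.
The pumping lemma gives a decomposition w = xyz where |xy| ≤ p and |y| > 0.
Then y = a^k for some k with 1 ≤ k ≤ p.
Pump with i = 2: xy^2z = a^{2^p+k}. Since 1 ≤ k ≤ p < 2^p, we have 2^p < 2^p+k < 2^{p+1}, so 2^p+k is not a power of 2. So xy^2z ∉ L.
This contradicts the pumping lemma, so L is not regular.

a^{2^p+k}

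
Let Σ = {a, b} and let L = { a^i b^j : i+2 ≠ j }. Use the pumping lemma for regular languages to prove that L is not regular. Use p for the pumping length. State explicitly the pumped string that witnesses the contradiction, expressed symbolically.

a^{p+p!} b^{p+p!+2}

Suppose for contradiction that L is regular, and let p be the pumping length.
Choose w = a^p b^{p+p!+2}. Since p ≠ (p+p!+2)-2 = p+p!, w ∈ L; and |w| ≥ p.
Write w = xyz as guaranteed by the lemma, with |xy| ≤ p and y is nonempty.
Since the first p symbols of w are all a's and |xy| ≤ p, y lies entirely in the leading a-block: y = a^k for some k with 1 ≤ k ≤ p.
Since 1 ≤ k ≤ p, k divides p!; set t = 1 + p!/k. Then xy^t z has p + (p!/k)·k = p + p! copies of a. Now the a-count is p+p! and (b-count)-2 = (p+p!+2)-2 = p+p!, so i+2 ≠ j fails. So xy^t z = a^{p+p!} b^{p+p!+2} ∉ L.
This contradicts the pumping lemma, so L is not regular.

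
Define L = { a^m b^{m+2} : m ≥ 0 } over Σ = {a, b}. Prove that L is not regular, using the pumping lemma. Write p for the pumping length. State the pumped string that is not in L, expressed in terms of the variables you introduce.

a^{p+k} b^{p+2}

Suppose for contradiction that L is regular, and let p be the pumping length.
Let w = a^p b^{p+2} ∈ L; note |w| = 2p+2 ≥ p.
The pumping lemma gives a decomposition w = xyz where |xy| ≤ p and |y| ≥ 1.
Since the first p symbols of w are all a's and |xy| ≤ p, y lies entirely in the leading a-block: y = a^k for some k with 1 ≤ k ≤ p.
Pump with i = 2: xy^2z = a^{p+k} b^{p+2}. For this to lie in L we would need p+2 = (p+k)+2, which forces k = 0. But k ≥ 1, so xy^2z ∉ L.
Contradiction. Therefore L is not regular.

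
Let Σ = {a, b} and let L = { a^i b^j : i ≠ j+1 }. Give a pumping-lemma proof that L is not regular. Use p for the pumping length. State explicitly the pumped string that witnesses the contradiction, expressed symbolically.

Toward a contradiction, assume L is regular with pumping length p.
Choose w = a^p b^{p+p!-1}. Since p ≠ (p+p!-1)+1 = p+p!, w ∈ L; and |w| ≥ p.
The pumping lemma gives a decomposition w = xyz where |xy| ≤ p and |y| ≥ 1.
Since the first p symbols of w are all a's and |xy| ≤ p, y lies entirely in the leading a-block: y = a^k for some k with 1 ≤ k ≤ p.
Since 1 ≤ k ≤ p, k divides p!; set t = 1 + p!/k. Then xy^t z has p + (p!/k)·k = p + p! copies of a. Now the a-count is p+p! and (b-count)+1 = (p+p!-1)+1 = p+p!, so i ≠ j+1 fails. So xy^t z = a^{p+p!} b^{p+p!-1} ∉ L.
This contradicts the pumping lemma, so L is not regular.

a^{p+p!} b^{p+p!-1}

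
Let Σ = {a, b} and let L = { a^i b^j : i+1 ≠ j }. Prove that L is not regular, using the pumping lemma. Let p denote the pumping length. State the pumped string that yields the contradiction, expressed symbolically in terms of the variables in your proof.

Assume L is regular; let p be its pumping constant.
Choose w = a^p b^{p+p!+1}. Since p ≠ (p+p!+1)-1 = p+p!, w ∈ L; and |w| ≥ p.
By the pumping lemma, w = xyz with |xy| ≤ p and y is nonempty.
Because |xy| ≤ p and w begins with p copies of a, we have y = a^k with 1 ≤ k ≤ p.
Since 1 ≤ k ≤ p, k divides p!; set t = 1 + p!/k. Then xy^t z has p + (p!/k)·k = p + p! copies of a. Now the a-count is p+p! and (b-count)-1 = (p+p!+1)-1 = p+p!, so i+1 ≠ j fails. So xy^t z = a^{p+p!} b^{p+p!+1} ∉ L.
Contradiction. Therefore L is not regular.

a^{p+p!} b^{p+p!+1}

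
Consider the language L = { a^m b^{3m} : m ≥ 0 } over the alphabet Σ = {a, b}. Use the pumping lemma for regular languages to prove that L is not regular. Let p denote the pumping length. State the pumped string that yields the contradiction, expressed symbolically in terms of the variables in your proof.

a^{p+k} b^{3p}

Assume L is regular. Let p be the pumping length given by the pumping lemma.
Let w = a^p b^{3p} ∈ L; note |w| = 4p ≥ p.
The pumping lemma gives a decomposition w = xyz where |xy| ≤ p and |y| ≥ 1.
The first p characters of w are a's, so xy (and hence y) consists only of a's. Write y = a^k, 1 ≤ k ≤ p.
Pump with i = 2: xy^2z = a^{p+k} b^{3p}. For this to lie in L we would need 3p = 3(p+k), which forces k = 0. But k ≥ 1, so xy^2z ∉ L.
Contradiction. Therefore L is not regular.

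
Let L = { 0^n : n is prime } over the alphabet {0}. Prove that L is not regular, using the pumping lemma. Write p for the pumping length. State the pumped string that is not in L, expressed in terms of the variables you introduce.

Assume L is regular. Let p be the pumping length given by the pumping lemma.
Let q be a prime with q ≥ p+2 (infinitely many primes exist), and take w = 0^q ∈ L with |w| = q ≥ p.
The pumping lemma gives a decomposition w = xyz where |xy| ≤ p and y is nonempty.
Then y = 0^k for some k with 1 ≤ k ≤ p.
Since 1 ≤ k ≤ p, |xz| = q-k. Pump with i = q+1: |xy^{q+1}z| = (q-k)+(q+1)k = q+qk = q(1+k), which is composite (both factors ≥ 2). So xy^{q+1}z = 0^{q(1+k)} ∉ L.
This is a contradiction; hence L is not regular.

0^{q(1+k)}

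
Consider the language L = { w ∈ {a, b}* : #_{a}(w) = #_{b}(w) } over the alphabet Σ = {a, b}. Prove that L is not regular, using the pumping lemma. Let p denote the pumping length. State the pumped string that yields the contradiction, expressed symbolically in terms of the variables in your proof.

Toward a contradiction, assume L is regular with pumping length p.
Choose w = a^p b^p ∈ L with |w| = 2p ≥ p.
The pumping lemma gives a decomposition w = xyz where |xy| ≤ p and |y| > 0.
Because |xy| ≤ p and w begins with p copies of a, we have y = a^k with 1 ≤ k ≤ p.
Pump with i = 2: xy^2z = a^{p+k} b^p has p+k occurrences of a but only p of b. Since k ≥ 1 the counts differ, so xy^2z ∉ L.
Contradiction. Therefore L is not regular.

a^{p+k} b^p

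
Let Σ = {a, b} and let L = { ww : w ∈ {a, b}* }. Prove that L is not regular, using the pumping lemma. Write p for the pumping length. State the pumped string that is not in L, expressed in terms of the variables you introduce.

a^{p+k} b^p a^p b^p

Suppose for contradiction that L is regular, and let p be the pumping length.
Take w = a^p b^p a^p b^p = uu where u = a^pb^p; then w ∈ L and |w| = 4p ≥ p.
By the pumping lemma, w = xyz with |xy| ≤ p and y is nonempty.
Since the first p symbols of w are all a's and |xy| ≤ p, y lies entirely in the leading a-block: y = a^k for some k with 1 ≤ k ≤ p.
Pump with i = 2: xy^2z = a^{p+k} b^p a^p b^p, of length 4p+k. Suppose this equals vv. The string starts with a and ends with b, so v does too; thus the boundary between the two copies of v is a b→a transition. There is exactly one such transition, at position 2p+k, so |v| = 2p+k and |vv| = 4p+2k ≠ 4p+k since k ≥ 1. So xy^2z ∉ L.
Contradiction. Therefore L is not regular.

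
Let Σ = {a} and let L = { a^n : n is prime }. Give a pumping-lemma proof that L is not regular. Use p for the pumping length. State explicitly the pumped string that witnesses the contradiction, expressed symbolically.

Assume L is regular. Let p be the pumping length given by the pumping lemma.
Let q be a prime with q ≥ p+2 (infinitely many primes exist), and take w = a^q ∈ L with |w| = q ≥ p.
By the pumping lemma, w = xyz with |xy| ≤ p and |y| ≥ 1.
Then y = a^k for some k with 1 ≤ k ≤ p.
Since 1 ≤ k ≤ p, |xz| = q-k. Pump with i = q+1: |xy^{q+1}z| = (q-k)+(q+1)k = q+qk = q(1+k), which is composite (both factors ≥ 2). So xy^{q+1}z = a^{q(1+k)} ∉ L.
This contradicts the pumping lemma, so L is not regular.

a^{q(1+k)}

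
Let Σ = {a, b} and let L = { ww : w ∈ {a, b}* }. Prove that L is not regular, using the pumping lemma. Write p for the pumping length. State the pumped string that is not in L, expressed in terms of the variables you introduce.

Assume L is regular; let p be its pumping constant.
Take w = a^p b^p a^p b^p = uu where u = a^pb^p; then w ∈ L and |w| = 4p ≥ p.
The pumping lemma gives a decomposition w = xyz where |xy| ≤ p and |y| > 0.
Since the first p symbols of w are all a's and |xy| ≤ p, y lies entirely in the leading a-block: y = a^k for some k with 1 ≤ k ≤ p.
Pump with i = 2: xy^2z = a^{p+k} b^p a^p b^p, of length 4p+k. Suppose this equals vv. The string starts with a and ends with b, so v does too; thus the boundary between the two copies of v is a b→a transition. There is exactly one such transition, at position 2p+k, so |v| = 2p+k and |vv| = 4p+2k ≠ 4p+k since k ≥ 1. So xy^2z ∉ L.
This contradicts the pumping lemma, so L is not regular.

a^{p+k} b^p a^p b^p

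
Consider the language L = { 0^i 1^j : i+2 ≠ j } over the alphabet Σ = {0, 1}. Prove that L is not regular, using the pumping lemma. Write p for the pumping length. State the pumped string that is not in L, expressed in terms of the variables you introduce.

0^{p+p!} 1^{p+p!+2}

Toward a contradiction, assume L is regular with pumping length p.
Choose w = 0^p 1^{p+p!+2}. Since p ≠ (p+p!+2)-2 = p+p!, w ∈ L; and |w| ≥ p.
Write w = xyz as guaranteed by the lemma, with |xy| ≤ p and |y| > 0.
The first p characters of w are 0's, so xy (and hence y) consists only of 0's. Write y = 0^k, 1 ≤ k ≤ p.
Since 1 ≤ k ≤ p, k divides p!; set t = 1 + p!/k. Then xy^t z has p + (p!/k)·k = p + p! copies of 0. Now the 0-count is p+p! and (1-count)-2 = (p+p!+2)-2 = p+p!, so i+2 ≠ j fails. So xy^t z = 0^{p+p!} 1^{p+p!+2} ∉ L.
Contradiction. Therefore L is not regular.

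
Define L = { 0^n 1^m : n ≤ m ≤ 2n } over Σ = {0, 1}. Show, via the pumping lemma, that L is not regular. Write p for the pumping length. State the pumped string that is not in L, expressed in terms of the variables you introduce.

0^{p+k} 1^p

Assume L is regular. Let p be the pumping length given by the pumping lemma.
Take w = 0^p 1^p ∈ L (since p ≤ p ≤ 2p), with |w| = 2p ≥ p.
The pumping lemma gives a decomposition w = xyz where |xy| ≤ p and |y| > 0.
Because |xy| ≤ p and w begins with p copies of 0, we have y = 0^k with 1 ≤ k ≤ p.
Pump with i = 2: xy^2z = 0^{p+k} 1^p. Now n = p+k > p = m, so the condition n ≤ m fails. Thus xy^2z ∉ L.
This is a contradiction; hence L is not regular.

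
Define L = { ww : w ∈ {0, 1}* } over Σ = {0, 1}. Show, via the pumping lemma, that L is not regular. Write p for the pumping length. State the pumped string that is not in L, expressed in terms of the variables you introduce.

0^{p+k} 1^p 0^p 1^p

Toward a contradiction, assume L is regular with pumping length p.
Take w = 0^p 1^p 0^p 1^p = uu where u = 0^p1^p; then w ∈ L and |w| = 4p ≥ p.
By the pumping lemma, w = xyz with |xy| ≤ p and |y| > 0.
Because |xy| ≤ p and w begins with p copies of 0, we have y = 0^k with 1 ≤ k ≤ p.
Pump with i = 2: xy^2z = 0^{p+k} 1^p 0^p 1^p, of length 4p+k. Suppose this equals vv. The string starts with 0 and ends with 1, so v does too; thus the boundary between the two copies of v is a 1→0 transition. There is exactly one such transition, at position 2p+k, so |v| = 2p+k and |vv| = 4p+2k ≠ 4p+k since k ≥ 1. So xy^2z ∉ L.
Contradiction. Therefore L is not regular.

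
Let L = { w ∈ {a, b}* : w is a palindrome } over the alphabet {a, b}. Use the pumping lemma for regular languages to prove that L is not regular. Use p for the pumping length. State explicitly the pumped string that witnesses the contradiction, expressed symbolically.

a^{p+k} b a^p

Assume L is regular; let p be its pumping constant.
Take w = a^p b a^p, a palindrome of length 2p+1 ≥ p.
The pumping lemma gives a decomposition w = xyz where |xy| ≤ p and |y| ≥ 1.
Because |xy| ≤ p and w begins with p copies of a, we have y = a^k with 1 ≤ k ≤ p.
Pump with i = 2: xy^2z = a^{p+k} b a^p. Its reverse is a^p b a^{p+k}, which differs from xy^2z since k ≥ 1. So xy^2z is not a palindrome and xy^2z ∉ L.
This is a contradiction; hence L is not regular.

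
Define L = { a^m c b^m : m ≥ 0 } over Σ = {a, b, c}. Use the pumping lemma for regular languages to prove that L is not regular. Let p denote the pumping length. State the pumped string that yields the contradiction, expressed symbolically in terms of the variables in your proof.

a^{p+k} c b^p

Toward a contradiction, assume L is regular with pumping length p.
Take w = a^p c b^p ∈ L with |w| = 2p+1 ≥ p.
The pumping lemma gives a decomposition w = xyz where |xy| ≤ p and |y| > 0.
Because |xy| ≤ p and w begins with p copies of a, we have y = a^k with 1 ≤ k ≤ p.
Pump with i = 2: xy^2z = a^{p+k} c b^p, which would require p+k = p. But k ≥ 1, so xy^2z ∉ L.
Contradiction. Therefore L is not regular.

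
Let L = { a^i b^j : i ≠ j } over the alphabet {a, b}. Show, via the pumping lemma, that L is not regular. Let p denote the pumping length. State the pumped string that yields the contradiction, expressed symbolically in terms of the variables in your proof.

a^{p+p!} b^{p+p!}

Toward a contradiction, assume L is regular with pumping length p.
Choose w = a^p b^{p+p!}. Since p ≠ p+p!, w ∈ L; and |w| ≥ p.
The pumping lemma gives a decomposition w = xyz where |xy| ≤ p and |y| > 0.
The first p characters of w are a's, so xy (and hence y) consists only of a's. Write y = a^k, 1 ≤ k ≤ p.
Since 1 ≤ k ≤ p, k divides p!; set t = 1 + p!/k. Then xy^t z has p + (p!/k)·k = p + p! copies of a. Now the a-count equals the b-count, so i ≠ j fails. So xy^t z = a^{p+p!} b^{p+p!} ∉ L.
This is a contradiction; hence L is not regular.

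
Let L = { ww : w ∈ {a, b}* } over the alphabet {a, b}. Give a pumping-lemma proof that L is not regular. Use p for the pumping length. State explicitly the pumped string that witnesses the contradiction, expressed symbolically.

a^{p+k} b^p a^p b^p

Assume L is regular; let p be its pumping constant.
Take w = a^p b^p a^p b^p = uu where u = a^pb^p; then w ∈ L and |w| = 4p ≥ p.
The pumping lemma gives a decomposition w = xyz where |xy| ≤ p and |y| ≥ 1.
Because |xy| ≤ p and w begins with p copies of a, we have y = a^k with 1 ≤ k ≤ p.
Pump with i = 2: xy^2z = a^{p+k} b^p a^p b^p, of length 4p+k. Suppose this equals vv. The string starts with a and ends with b, so v does too; thus the boundary between the two copies of v is a b→a transition. There is exactly one such transition, at position 2p+k, so |v| = 2p+k and |vv| = 4p+2k ≠ 4p+k since k ≥ 1. So xy^2z ∉ L.
This is a contradiction; hence L is not regular.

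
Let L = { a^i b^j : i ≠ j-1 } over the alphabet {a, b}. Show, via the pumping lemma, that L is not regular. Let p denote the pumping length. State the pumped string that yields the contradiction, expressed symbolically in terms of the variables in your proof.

a^{p+p!} b^{p+p!+1}

Toward a contradiction, assume L is regular with pumping length p.
Choose w = a^p b^{p+p!+1}. Since p ≠ (p+p!+1)-1 = p+p!, w ∈ L; and |w| ≥ p.
The pumping lemma gives a decomposition w = xyz where |xy| ≤ p and y is nonempty.
Since the first p symbols of w are all a's and |xy| ≤ p, y lies entirely in the leading a-block: y = a^k for some k with 1 ≤ k ≤ p.
Since 1 ≤ k ≤ p, k divides p!; set t = 1 + p!/k. Then xy^t z has p + (p!/k)·k = p + p! copies of a. Now the a-count is p+p! and (b-count)-1 = (p+p!+1)-1 = p+p!, so i ≠ j-1 fails. So xy^t z = a^{p+p!} b^{p+p!+1} ∉ L.
This contradicts the pumping lemma, so L is not regular.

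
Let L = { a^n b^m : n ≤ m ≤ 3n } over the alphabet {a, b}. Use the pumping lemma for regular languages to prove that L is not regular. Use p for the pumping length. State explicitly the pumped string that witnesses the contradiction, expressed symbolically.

Toward a contradiction, assume L is regular with pumping length p.
Take w = a^p b^p ∈ L (since p ≤ p ≤ 3p), with |w| = 2p ≥ p.
Write w = xyz as guaranteed by the lemma, with |xy| ≤ p and |y| > 0.
Since the first p symbols of w are all a's and |xy| ≤ p, y lies entirely in the leading a-block: y = a^k for some k with 1 ≤ k ≤ p.
Pump with i = 2: xy^2z = a^{p+k} b^p. Now n = p+k > p = m, so the condition n ≤ m fails. Thus xy^2z ∉ L.
This is a contradiction; hence L is not regular.

a^{p+k} b^p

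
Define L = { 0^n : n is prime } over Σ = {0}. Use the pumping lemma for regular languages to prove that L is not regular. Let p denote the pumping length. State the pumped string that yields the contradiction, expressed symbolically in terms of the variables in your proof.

Assume L is regular; let p be its pumping constant.
Let q be a prime with q ≥ p+2 (infinitely many primes exist), and take w = 0^q ∈ L with |w| = q ≥ p.
Write w = xyz as guaranteed by the lemma, with |xy| ≤ p and y is nonempty.
Then y = 0^k for some k with 1 ≤ k ≤ p.
Since 1 ≤ k ≤ p, |xz| = q-k. Pump with i = q+1: |xy^{q+1}z| = (q-k)+(q+1)k = q+qk = q(1+k), which is composite (both factors ≥ 2). So xy^{q+1}z = 0^{q(1+k)} ∉ L.
This contradicts the pumping lemma, so L is not regular.

0^{q(1+k)}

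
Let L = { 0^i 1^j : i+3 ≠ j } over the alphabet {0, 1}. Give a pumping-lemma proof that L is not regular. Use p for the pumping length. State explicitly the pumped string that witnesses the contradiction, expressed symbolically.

0^{p+p!} 1^{p+p!+3}

Suppose for contradiction that L is regular, and let p be the pumping length.
Choose w = 0^p 1^{p+p!+3}. Since p ≠ (p+p!+3)-3 = p+p!, w ∈ L; and |w| ≥ p.
By the pumping lemma, w = xyz with |xy| ≤ p and |y| ≥ 1.
The first p characters of w are 0's, so xy (and hence y) consists only of 0's. Write y = 0^k, 1 ≤ k ≤ p.
Since 1 ≤ k ≤ p, k divides p!; set t = 1 + p!/k. Then xy^t z has p + (p!/k)·k = p + p! copies of 0. Now the 0-count is p+p! and (1-count)-3 = (p+p!+3)-3 = p+p!, so i+3 ≠ j fails. So xy^t z = 0^{p+p!} 1^{p+p!+3} ∉ L.
This contradicts the pumping lemma, so L is not regular.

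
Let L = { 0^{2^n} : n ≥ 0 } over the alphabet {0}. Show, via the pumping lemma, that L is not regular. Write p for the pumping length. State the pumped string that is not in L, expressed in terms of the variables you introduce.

0^{2^p+k}

Toward a contradiction, assume L is regular with pumping length p.
Take w = 0^{2^p} ∈ L with |w| = 2^p ≥ p.
Write w = xyz as guaranteed by the lemma, with |xy| ≤ p and |y| ≥ 1.
Then y = 0^k for some k with 1 ≤ k ≤ p.
Pump with i = 2: xy^2z = 0^{2^p+k}. Since 1 ≤ k ≤ p < 2^p, we have 2^p < 2^p+k < 2^{p+1}, so 2^p+k is not a power of 2. So xy^2z ∉ L.
Contradiction. Therefore L is not regular.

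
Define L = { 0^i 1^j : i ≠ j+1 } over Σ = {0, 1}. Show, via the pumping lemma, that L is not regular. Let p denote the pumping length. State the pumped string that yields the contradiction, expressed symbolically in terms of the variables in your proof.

Suppose for contradiction that L is regular, and let p be the pumping length.
Choose w = 0^p 1^{p+p!-1}. Since p ≠ (p+p!-1)+1 = p+p!, w ∈ L; and |w| ≥ p.
Write w = xyz as guaranteed by the lemma, with |xy| ≤ p and y is nonempty.
Because |xy| ≤ p and w begins with p copies of 0, we have y = 0^k with 1 ≤ k ≤ p.
Since 1 ≤ k ≤ p, k divides p!; set t = 1 + p!/k. Then xy^t z has p + (p!/k)·k = p + p! copies of 0. Now the 0-count is p+p! and (1-count)+1 = (p+p!-1)+1 = p+p!, so i ≠ j+1 fails. So xy^t z = 0^{p+p!} 1^{p+p!-1} ∉ L.
This contradicts the pumping lemma, so L is not regular.

0^{p+p!} 1^{p+p!-1}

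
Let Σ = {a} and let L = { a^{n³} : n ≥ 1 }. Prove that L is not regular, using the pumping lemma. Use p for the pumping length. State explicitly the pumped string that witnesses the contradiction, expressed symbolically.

a^{p³+k}

Suppose for contradiction that L is regular, and let p be the pumping length.
Take w = a^{p³} ∈ L with |w| = p³ ≥ p.
The pumping lemma gives a decomposition w = xyz where |xy| ≤ p and y is nonempty.
Then y = a^k for some k with 1 ≤ k ≤ p.
Pump with i = 2: xy^2z = a^{p³+k}. Since 1 ≤ k ≤ p, p³ < p³+k ≤ p³+p < p³+3p²+3p+1 = (p+1)³, so p³+k is not a perfect cube. So xy^2z ∉ L.
This is a contradiction; hence L is not regular.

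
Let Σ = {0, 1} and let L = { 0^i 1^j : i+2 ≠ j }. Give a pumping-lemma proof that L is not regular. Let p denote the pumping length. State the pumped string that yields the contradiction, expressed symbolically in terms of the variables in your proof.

0^{p+p!} 1^{p+p!+2}

Assume L is regular; let p be its pumping constant.
Choose w = 0^p 1^{p+p!+2}. Since p ≠ (p+p!+2)-2 = p+p!, w ∈ L; and |w| ≥ p.
By the pumping lemma, w = xyz with |xy| ≤ p and |y| > 0.
Because |xy| ≤ p and w begins with p copies of 0, we have y = 0^k with 1 ≤ k ≤ p.
Since 1 ≤ k ≤ p, k divides p!; set t = 1 + p!/k. Then xy^t z has p + (p!/k)·k = p + p! copies of 0. Now the 0-count is p+p! and (1-count)-2 = (p+p!+2)-2 = p+p!, so i+2 ≠ j fails. So xy^t z = 0^{p+p!} 1^{p+p!+2} ∉ L.
This is a contradiction; hence L is not regular.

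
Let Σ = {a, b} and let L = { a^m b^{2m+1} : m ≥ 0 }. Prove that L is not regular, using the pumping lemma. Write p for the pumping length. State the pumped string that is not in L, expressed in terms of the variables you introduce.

a^{p+k} b^{2p+1}

Assume L is regular. Let p be the pumping length given by the pumping lemma.
Choose w = a^p b^{2p+1}, which is in L with |w| = 3p+1 ≥ p.
Write w = xyz as guaranteed by the lemma, with |xy| ≤ p and |y| ≥ 1.
Because |xy| ≤ p and w begins with p copies of a, we have y = a^k with 1 ≤ k ≤ p.
Pump with i = 2: xy^2z = a^{p+k} b^{2p+1}. For this to lie in L we would need 2p+1 = 2(p+k)+1, which forces k = 0. But k ≥ 1, so xy^2z ∉ L.
This is a contradiction; hence L is not regular.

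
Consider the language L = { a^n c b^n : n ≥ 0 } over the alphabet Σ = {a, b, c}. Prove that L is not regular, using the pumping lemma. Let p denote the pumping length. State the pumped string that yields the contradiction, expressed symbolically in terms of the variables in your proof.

a^{p+k} c b^p

Assume L is regular; let p be its pumping constant.
Take w = a^p c b^p ∈ L with |w| = 2p+1 ≥ p.
The pumping lemma gives a decomposition w = xyz where |xy| ≤ p and y is nonempty.
The first p characters of w are a's, so xy (and hence y) consists only of a's. Write y = a^k, 1 ≤ k ≤ p.
Pump with i = 2: xy^2z = a^{p+k} c b^p, which would require p+k = p. But k ≥ 1, so xy^2z ∉ L.
This is a contradiction; hence L is not regular.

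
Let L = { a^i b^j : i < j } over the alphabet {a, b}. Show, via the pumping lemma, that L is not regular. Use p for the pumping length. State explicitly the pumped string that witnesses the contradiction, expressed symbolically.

Toward a contradiction, assume L is regular with pumping length p.
Choose w = a^p b^{p+1} ∈ L, with |w| = 2p+1 ≥ p.
By the pumping lemma, w = xyz with |xy| ≤ p and |y| > 0.
The first p characters of w are a's, so xy (and hence y) consists only of a's. Write y = a^k, 1 ≤ k ≤ p.
Consider xy^2z = a^{p+k} b^{p+1}. Since k ≥ 1, the a-count p+k is at least p+1, so i < j fails; thus xy^2z ∉ L.
This contradicts the pumping lemma, so L is not regular.

a^{p+k} b^{p+1}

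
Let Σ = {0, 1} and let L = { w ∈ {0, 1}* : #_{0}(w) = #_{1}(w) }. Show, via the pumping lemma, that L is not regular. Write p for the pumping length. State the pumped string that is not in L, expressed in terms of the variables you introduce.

0^{p+k} 1^p

Toward a contradiction, assume L is regular with pumping length p.
Choose w = 0^p 1^p ∈ L with |w| = 2p ≥ p.
By the pumping lemma, w = xyz with |xy| ≤ p and |y| > 0.
Because |xy| ≤ p and w begins with p copies of 0, we have y = 0^k with 1 ≤ k ≤ p.
Pump with i = 2: xy^2z = 0^{p+k} 1^p has p+k occurrences of 0 but only p of 1. Since k ≥ 1 the counts differ, so xy^2z ∉ L.
This contradicts the pumping lemma, so L is not regular.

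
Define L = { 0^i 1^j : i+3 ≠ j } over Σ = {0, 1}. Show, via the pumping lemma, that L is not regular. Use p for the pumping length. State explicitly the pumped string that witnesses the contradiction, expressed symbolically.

0^{p+p!} 1^{p+p!+3}

Assume L is regular; let p be its pumping constant.
Choose w = 0^p 1^{p+p!+3}. Since p ≠ (p+p!+3)-3 = p+p!, w ∈ L; and |w| ≥ p.
Write w = xyz as guaranteed by the lemma, with |xy| ≤ p and y is nonempty.
Because |xy| ≤ p and w begins with p copies of 0, we have y = 0^k with 1 ≤ k ≤ p.
Since 1 ≤ k ≤ p, k divides p!; set t = 1 + p!/k. Then xy^t z has p + (p!/k)·k = p + p! copies of 0. Now the 0-count is p+p! and (1-count)-3 = (p+p!+3)-3 = p+p!, so i+3 ≠ j fails. So xy^t z = 0^{p+p!} 1^{p+p!+3} ∉ L.
This is a contradiction; hence L is not regular.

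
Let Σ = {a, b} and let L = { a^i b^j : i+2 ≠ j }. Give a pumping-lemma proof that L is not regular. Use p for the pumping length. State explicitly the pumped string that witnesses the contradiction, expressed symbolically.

Assume L is regular. Let p be the pumping length given by the pumping lemma.
Choose w = a^p b^{p+p!+2}. Since p ≠ (p+p!+2)-2 = p+p!, w ∈ L; and |w| ≥ p.
The pumping lemma gives a decomposition w = xyz where |xy| ≤ p and |y| ≥ 1.
Since the first p symbols of w are all a's and |xy| ≤ p, y lies entirely in the leading a-block: y = a^k for some k with 1 ≤ k ≤ p.
Since 1 ≤ k ≤ p, k divides p!; set t = 1 + p!/k. Then xy^t z has p + (p!/k)·k = p + p! copies of a. Now the a-count is p+p! and (b-count)-2 = (p+p!+2)-2 = p+p!, so i+2 ≠ j fails. So xy^t z = a^{p+p!} b^{p+p!+2} ∉ L.
This contradicts the pumping lemma, so L is not regular.

a^{p+p!} b^{p+p!+2}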